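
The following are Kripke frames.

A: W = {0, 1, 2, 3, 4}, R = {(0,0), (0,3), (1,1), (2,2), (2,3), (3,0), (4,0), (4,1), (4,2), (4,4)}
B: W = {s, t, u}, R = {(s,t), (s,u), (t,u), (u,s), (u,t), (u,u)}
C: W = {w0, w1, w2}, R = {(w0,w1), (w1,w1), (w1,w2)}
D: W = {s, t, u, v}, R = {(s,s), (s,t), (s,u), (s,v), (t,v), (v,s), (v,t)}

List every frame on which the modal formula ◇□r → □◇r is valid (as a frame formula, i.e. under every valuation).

Frame correspondent (Sahlqvist): ∀x ∀y ∀z (Rxy ∧ Rxz → ∃w (Ryw ∧ Rzw)) — i.e. convergence.
A: fails — R23 and R22 but 3 and 2 have no common successor.
B: ✓.
C: fails — Rw1w2 and Rw1w2 but w2 and w2 have no common successor.
D: fails — Rsv and Rsu but v and u have no common successor.

B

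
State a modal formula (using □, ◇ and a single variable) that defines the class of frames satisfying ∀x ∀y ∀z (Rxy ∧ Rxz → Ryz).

◇r → □◇r

A defining formula is ◇r → □◇r (the 5 axiom).
Suppose ◇r→□◇r is valid. Take Rxy, Rxz and set V(r)={y}. Then ◇r at x, so □◇r at x, so ◇r at z, so some w with Rzw has r; w=y, i.e. Rzy. By symmetry of the argument, Ryz.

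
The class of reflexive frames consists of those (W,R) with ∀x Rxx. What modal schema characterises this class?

□s → s

This is reflexivity; the standard corresponding axiom is T: □s → s.
Suppose □s→s is valid. At any x set V(s)={w : Rxw}. Then □s holds at x, so s holds at x, i.e. Rxx.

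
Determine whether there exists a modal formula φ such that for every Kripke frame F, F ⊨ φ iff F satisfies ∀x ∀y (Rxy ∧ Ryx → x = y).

Not definable by any modal formula

Modal frame validity is preserved under surjective bounded morphisms.
The 4-cycle (worlds 0,1,2,3 with 0→1→2→3→0) is antisymmetric. Sending even-indexed worlds to a and odd-indexed worlds to b is a surjective bounded morphism onto the two-world frame with a↔b, which is not antisymmetric.
So the class is not modally definable.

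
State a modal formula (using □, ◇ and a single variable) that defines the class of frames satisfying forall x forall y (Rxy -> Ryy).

A defining formula is □(□q → q) (the T□ axiom).

□(□q → q)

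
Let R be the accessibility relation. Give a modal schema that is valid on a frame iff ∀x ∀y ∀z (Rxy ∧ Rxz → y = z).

◇r → □r

This is partial functionality; the standard corresponding axiom is CD: ◇r → □r.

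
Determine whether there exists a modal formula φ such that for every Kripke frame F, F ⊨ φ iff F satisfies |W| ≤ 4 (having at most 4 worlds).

Modal frame validity is preserved under disjoint unions.
Any modal formula valid on each of 5 disjoint one-world frames is valid on their disjoint union (validity is preserved under disjoint unions). Each one-world frame has |W|=1≤4, but the union has |W|=5.
Hence having at most 4 worlds is not modally definable.

Not definable by any modal formula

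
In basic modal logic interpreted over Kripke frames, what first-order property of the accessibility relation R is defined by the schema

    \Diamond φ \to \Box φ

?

Partial functionality

Suppose ◇φ→□φ is valid. Take Rxy, Rxz and set V(φ)={y}. Then ◇φ at x, so □φ at x, so φ at z, i.e. z=y.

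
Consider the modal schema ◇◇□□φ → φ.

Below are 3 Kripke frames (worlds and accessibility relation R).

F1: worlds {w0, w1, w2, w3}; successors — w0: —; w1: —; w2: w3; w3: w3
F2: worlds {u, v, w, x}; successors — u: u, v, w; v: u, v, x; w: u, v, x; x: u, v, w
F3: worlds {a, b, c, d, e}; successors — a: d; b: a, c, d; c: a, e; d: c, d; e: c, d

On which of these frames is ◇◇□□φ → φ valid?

Frame correspondent (Sahlqvist): ∀x ∀y (xR²y → ∃w (yR²w ∧ x = w)) — i.e. a generalized confluence (Geach) condition.
F1: fails — w2R²w3 but no w with w3R²w and w2=w.
F2: ✓.
F3: fails — aR²c but no w with cR²w and a=w.
Valid on: F2.

F2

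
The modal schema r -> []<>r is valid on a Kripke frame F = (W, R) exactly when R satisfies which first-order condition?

symmetry: forall x forall y (Rxy -> Ryx)

This schema is the B axiom.
Its frame correspondent is symmetry — forall x forall y (Rxy -> Ryx).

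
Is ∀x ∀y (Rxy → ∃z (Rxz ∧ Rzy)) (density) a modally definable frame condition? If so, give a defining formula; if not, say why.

Yes: it is density, defined by the C4 schema □□q → □q.
Suppose □□q→□q is valid. Take Rxy and set V(q)={w : xR²w}. Then □□q at x, so □q at x, so q at y, i.e. ∃z(Rxz∧Rzy).

Yes — defined by □□q → □q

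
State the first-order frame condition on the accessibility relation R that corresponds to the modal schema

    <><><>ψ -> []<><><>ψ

This is a Sahlqvist (Geach-type) schema ◇^3□^0ψ → □^1◇^3ψ.
First-order correspondent: forall x forall y forall z ((x R^3 y & xRz) -> exists w (y = w & z R^3 w)).

forall x forall y forall z ((x R^3 y & xRz) -> exists w (y = w & z R^3 w))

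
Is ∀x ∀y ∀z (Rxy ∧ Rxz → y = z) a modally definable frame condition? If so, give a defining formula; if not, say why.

Definable; ◇r → □r defines it

The condition is partial functionality. A defining modal formula is ◇r → □r.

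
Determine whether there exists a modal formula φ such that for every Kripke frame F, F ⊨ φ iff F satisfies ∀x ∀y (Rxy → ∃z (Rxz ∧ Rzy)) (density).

The condition is density. A defining modal formula is □□q → □q.
Suppose □□q→□q is valid. Take Rxy and set V(q)={w : xR²w}. Then □□q at x, so □q at x, so q at y, i.e. ∃z(Rxz∧Rzy).

Yes, by □□q → □q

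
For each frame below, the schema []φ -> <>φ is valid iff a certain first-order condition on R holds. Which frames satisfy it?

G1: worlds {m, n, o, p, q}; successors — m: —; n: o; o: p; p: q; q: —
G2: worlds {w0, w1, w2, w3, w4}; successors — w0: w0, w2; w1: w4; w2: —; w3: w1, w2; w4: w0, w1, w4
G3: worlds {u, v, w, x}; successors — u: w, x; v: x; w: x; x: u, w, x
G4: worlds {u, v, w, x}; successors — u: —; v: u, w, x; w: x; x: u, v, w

The schema corresponds to seriality: forall x exists y Rxy.
G1: fails — world m has no successor.
G2: fails — world w2 has no successor.
G3: holds.
G4: fails — world u has no successor.

G3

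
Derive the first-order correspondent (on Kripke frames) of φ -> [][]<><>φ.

forall x forall z (x R^2 z -> exists w (x = w & z R^2 w))

This is a Sahlqvist (Geach-type) schema ◇^0□^0φ → □^2◇^2φ.
Minimal-valuation argument: fix x; take any y with xR^0y and any z with xR^2z. Set V(φ) to the set of worlds R-reachable from y in exactly 0 steps. Then □^0φ holds at y, so the antecedent holds at x; validity forces ◇^2φ at z, giving a w with zR^2w and yR^0w.
First-order correspondent: forall x forall z (x R^2 z -> exists w (x = w & z R^2 w)).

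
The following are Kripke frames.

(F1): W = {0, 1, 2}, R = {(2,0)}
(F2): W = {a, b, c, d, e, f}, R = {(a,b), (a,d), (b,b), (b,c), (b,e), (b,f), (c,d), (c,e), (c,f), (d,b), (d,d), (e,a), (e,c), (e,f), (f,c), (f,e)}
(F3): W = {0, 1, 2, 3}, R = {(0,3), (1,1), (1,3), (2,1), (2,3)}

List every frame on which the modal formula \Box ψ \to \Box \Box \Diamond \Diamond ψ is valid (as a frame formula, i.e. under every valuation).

The schema corresponds to a generalized confluence (Geach) condition: \forall x \forall z (x R^2 z \to \exists w (xRw \wedge z R^2 w)).
(F1): satisfies the condition.
(F2): satisfies the condition.
(F3): fails — 1R²3 but no w with 1Rw and 3R²w.
Valid on: (F1), (F2).

(F1), (F2)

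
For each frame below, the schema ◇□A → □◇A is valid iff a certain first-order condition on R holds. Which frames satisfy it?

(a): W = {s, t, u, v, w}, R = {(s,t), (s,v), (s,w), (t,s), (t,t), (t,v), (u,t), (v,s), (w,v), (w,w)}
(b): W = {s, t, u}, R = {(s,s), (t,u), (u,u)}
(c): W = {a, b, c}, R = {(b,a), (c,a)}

(b)

Frame correspondent (Sahlqvist): ∀x ∀y ∀z (Rxy ∧ Rxz → ∃w (Ryw ∧ Rzw)) — i.e. convergence.
(a): fails — Rsv and Rsw but v and w have no common successor.
(b): holds.
(c): fails — Rba and Rba but a and a have no common successor.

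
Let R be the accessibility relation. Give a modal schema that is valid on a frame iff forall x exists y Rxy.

□p → ◇p

This is seriality; the standard corresponding axiom is D: □p → ◇p.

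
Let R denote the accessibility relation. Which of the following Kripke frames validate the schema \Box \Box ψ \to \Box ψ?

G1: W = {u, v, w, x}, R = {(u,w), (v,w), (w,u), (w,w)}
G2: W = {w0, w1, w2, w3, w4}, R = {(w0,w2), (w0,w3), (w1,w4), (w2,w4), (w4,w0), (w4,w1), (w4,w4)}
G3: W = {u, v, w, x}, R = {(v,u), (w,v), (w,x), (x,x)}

G1

Frame correspondent (Sahlqvist): \forall x \forall y (Rxy \to \exists z (Rxz \wedge Rzy)) — i.e. density.
G1: ✓.
G2: fails — Rw0w2 but no z with Rw0z and Rzw2.
G3: fails — Rvu but no z with Rvz and Rzu.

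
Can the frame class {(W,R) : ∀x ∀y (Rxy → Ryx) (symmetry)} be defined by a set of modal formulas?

Yes, by q → □◇q

Yes: it is symmetry, defined by the B schema q → □◇q.
Suppose q→□◇q is valid. Take Rxy and set V(q)={x}. Then q at x, so □◇q at x, so ◇q at y, so some z with Ryz has q; z=x, i.e. Ryx.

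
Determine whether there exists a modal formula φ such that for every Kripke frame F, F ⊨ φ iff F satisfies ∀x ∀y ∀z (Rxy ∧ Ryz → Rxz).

Yes, by □r → □□r

Yes: it is transitivity, defined by the 4 schema □r → □□r.
Suppose □r→□□r is valid. Take Rxy, Ryz and set V(r)={w : Rxw}. Then □r at x, so □□r at x, so □r at y, so r at z, i.e. Rxz.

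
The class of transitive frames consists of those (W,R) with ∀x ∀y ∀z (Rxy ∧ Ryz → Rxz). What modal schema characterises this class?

A defining formula is □r → □□r (the 4 axiom).
Suppose □r→□□r is valid. Take Rxy, Ryz and set V(r)={w : Rxw}. Then □r at x, so □□r at x, so □r at y, so r at z, i.e. Rxz.

□r → □□r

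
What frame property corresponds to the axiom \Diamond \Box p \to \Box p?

This schema is equivalent to the 5 axiom ◇p → □◇p.
It corresponds to the Euclidean property: \forall x \forall y \forall z (Rxy \wedge Rxz \to Ryz).

The Euclidean property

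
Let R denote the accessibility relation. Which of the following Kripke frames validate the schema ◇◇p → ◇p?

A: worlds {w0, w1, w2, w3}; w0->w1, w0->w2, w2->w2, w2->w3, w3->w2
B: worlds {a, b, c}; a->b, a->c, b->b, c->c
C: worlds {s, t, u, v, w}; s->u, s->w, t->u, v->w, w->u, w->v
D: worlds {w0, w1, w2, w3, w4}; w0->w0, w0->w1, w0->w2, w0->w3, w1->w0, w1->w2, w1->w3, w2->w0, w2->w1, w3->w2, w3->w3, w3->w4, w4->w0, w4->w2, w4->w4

B

This is the axiom for transitivity; its first-order frame correspondent is ∀x ∀y ∀z (Rxy ∧ Ryz → Rxz).
A: fails — Rw3w2 and Rw2w3 but not Rw3w3.
B: satisfies the condition.
C: fails — Rvw and Rwu but not Rvu.
D: fails — Rw1w2 and Rw2w1 but not Rw1w1.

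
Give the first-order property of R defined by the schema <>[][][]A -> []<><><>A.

This is a Sahlqvist (Geach-type) schema ◇^1□^3A → □^1◇^3A.
Minimal-valuation argument: fix x; take any y with xR^1y and any z with xR^1z. Set V(A) to the set of worlds R-reachable from y in exactly 3 steps. Then □^3A holds at y, so the antecedent holds at x; validity forces ◇^3A at z, giving a w with zR^3w and yR^3w.
First-order correspondent: forall x forall y forall z ((xRy & xRz) -> exists w (y R^3 w & z R^3 w)).

forall x forall y forall z ((xRy & xRz) -> exists w (y R^3 w & z R^3 w))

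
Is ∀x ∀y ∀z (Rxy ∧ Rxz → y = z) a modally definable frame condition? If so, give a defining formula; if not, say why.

Definable; ◇p → □p defines it

The condition is partial functionality. A defining modal formula is ◇p → □p.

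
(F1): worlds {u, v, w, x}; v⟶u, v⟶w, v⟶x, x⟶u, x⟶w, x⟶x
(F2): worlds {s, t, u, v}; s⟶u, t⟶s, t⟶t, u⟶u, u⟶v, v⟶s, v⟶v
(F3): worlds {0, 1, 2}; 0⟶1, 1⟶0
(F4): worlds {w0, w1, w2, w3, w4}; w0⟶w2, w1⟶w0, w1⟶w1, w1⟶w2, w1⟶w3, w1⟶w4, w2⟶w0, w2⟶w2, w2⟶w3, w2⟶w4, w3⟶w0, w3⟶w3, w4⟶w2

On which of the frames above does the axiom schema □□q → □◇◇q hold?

(F2), (F4)

This is the axiom for a generalized confluence (Geach) condition; its first-order frame correspondent is ∀x ∀z (xRz → ∃w (xR²w ∧ zR²w)).
(F1): fails — vRu but no t with vR²t and uR²t.
(F2): holds.
(F3): fails — 0R1 but no w with 0R²w and 1R²w.
(F4): holds.
Valid on: (F2), (F4).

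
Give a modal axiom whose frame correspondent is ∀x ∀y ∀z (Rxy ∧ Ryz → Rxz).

□q → □□q

The condition is transitivity. The 4 schema □q → □□q defines it.
Suppose □q→□□q is valid. Take Rxy, Ryz and set V(q)={w : Rxw}. Then □q at x, so □□q at x, so □q at y, so q at z, i.e. Rxz.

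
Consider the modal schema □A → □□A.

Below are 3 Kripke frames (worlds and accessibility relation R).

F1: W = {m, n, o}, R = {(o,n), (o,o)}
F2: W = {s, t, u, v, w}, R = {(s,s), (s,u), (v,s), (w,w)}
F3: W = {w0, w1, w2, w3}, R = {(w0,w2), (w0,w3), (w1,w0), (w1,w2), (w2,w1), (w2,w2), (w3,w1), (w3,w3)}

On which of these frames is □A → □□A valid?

F1

The schema corresponds to transitivity: ∀x ∀y ∀z (Rxy ∧ Ryz → Rxz).
F1: holds.
F2: fails — Rvs and Rsu but not Rvu.
F3: fails — Rw1w2 and Rw2w1 but not Rw1w1.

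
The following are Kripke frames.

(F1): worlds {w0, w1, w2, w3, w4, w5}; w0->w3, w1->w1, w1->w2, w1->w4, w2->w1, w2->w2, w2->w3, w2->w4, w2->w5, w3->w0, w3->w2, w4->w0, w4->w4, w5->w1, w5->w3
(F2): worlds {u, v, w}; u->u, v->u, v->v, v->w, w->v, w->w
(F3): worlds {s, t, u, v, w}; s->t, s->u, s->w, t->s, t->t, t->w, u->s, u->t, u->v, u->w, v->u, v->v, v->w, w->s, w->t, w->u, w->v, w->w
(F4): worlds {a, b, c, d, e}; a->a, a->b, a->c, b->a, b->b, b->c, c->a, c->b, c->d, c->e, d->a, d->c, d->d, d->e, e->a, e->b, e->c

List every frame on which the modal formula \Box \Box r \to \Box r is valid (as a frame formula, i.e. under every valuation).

The schema corresponds to density: \forall x \forall y (Rxy \to \exists z (Rxz \wedge Rzy)).
(F1): fails — Rw3w0 but no z with Rw3z and Rzw0.
(F2): satisfies the condition.
(F3): satisfies the condition.
(F4): satisfies the condition.
Valid on: (F2), (F3), (F4).

(F2), (F3), (F4)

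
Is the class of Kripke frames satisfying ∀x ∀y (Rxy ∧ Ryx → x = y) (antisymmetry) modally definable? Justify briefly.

Not modally definable

Modal frame validity is preserved under surjective bounded morphisms.
The 8-cycle (worlds a,b,c,d,e,f,g,h with a→b→c→d→e→f→g→h→a) is antisymmetric. Sending even-indexed worlds to • and odd-indexed worlds to ∘ is a surjective bounded morphism onto the two-world frame with •↔∘, which is not antisymmetric.
So no modal formula (or set of formulas) defines exactly the antisymmetric frames.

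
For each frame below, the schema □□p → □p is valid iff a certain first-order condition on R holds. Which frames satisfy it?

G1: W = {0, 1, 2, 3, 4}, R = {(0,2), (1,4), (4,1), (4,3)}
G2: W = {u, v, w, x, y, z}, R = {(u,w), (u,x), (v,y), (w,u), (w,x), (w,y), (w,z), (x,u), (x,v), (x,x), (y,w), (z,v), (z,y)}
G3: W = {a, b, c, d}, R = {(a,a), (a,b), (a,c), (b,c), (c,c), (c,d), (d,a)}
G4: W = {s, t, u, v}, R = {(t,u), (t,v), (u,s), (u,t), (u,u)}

This is the axiom for density; its first-order frame correspondent is ∀x ∀y (Rxy → ∃z (Rxz ∧ Rzy)).
G1: fails — R43 but no z with R4z and Rz3.
G2: fails — Ruw but no t with Rut and Rtw.
G3: holds.
G4: fails — Rtv but no z with Rtz and Rzv.

G3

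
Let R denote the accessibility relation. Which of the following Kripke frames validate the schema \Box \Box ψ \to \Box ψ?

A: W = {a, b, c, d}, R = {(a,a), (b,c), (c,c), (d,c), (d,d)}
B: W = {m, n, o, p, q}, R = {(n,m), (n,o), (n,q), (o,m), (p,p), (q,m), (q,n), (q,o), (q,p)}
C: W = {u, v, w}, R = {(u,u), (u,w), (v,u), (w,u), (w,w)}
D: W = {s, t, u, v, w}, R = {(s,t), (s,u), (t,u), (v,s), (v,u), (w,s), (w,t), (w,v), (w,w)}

Frame correspondent (Sahlqvist): \forall x \forall y (Rxy \to \exists z (Rxz \wedge Rzy)) — i.e. density.
A: holds.
B: fails — Rom but no z with Roz and Rzm.
C: holds.
D: fails — Rvs but no z with Rvz and Rzs.
Valid on: A, C.

A, C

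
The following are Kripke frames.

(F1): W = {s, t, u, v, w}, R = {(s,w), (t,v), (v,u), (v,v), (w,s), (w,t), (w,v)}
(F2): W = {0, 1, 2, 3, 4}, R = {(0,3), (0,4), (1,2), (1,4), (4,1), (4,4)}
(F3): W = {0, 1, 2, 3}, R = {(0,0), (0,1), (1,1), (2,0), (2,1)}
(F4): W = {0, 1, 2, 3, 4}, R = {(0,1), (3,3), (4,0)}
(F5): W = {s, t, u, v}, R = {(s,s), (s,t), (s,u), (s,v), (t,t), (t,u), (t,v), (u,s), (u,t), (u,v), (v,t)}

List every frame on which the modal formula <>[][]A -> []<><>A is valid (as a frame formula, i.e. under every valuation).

(F3), (F5)

Frame correspondent (Sahlqvist): forall x forall y forall z ((xRy & xRz) -> exists w (y R^2 w & z R^2 w)) — i.e. a generalized confluence (Geach) condition.
(F1): fails — vRu, vRu but no w* with uR²w* and uR²w*.
(F2): fails — 0R3, 0R3 but no w with 3R²w and 3R²w.
(F3): holds.
(F4): fails — 0R1, 0R1 but no w with 1R²w and 1R²w.
(F5): holds.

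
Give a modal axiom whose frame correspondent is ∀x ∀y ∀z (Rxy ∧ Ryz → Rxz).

□r → □□r

The condition is transitivity. The 4 schema □r → □□r defines it.
Suppose □r→□□r is valid. Take Rxy, Ryz and set V(r)={w : Rxw}. Then □r at x, so □□r at x, so □r at y, so r at z, i.e. Rxz.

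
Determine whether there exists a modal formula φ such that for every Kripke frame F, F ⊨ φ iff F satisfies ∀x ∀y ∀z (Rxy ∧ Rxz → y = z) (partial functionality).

Yes — defined by ◇r → □r

Yes: it is partial functionality, defined by the CD schema ◇r → □r.
Suppose ◇r→□r is valid. Take Rxy, Rxz and set V(r)={y}. Then ◇r at x, so □r at x, so r at z, i.e. z=y.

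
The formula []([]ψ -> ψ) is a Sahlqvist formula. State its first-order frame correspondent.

shift-reflexivity: forall x forall y (Rxy -> Ryy)

Suppose □(□ψ→ψ) is valid. Take Rxy and set V(ψ)={w : Ryw}. Then at y, □ψ holds; since □(□ψ→ψ) at x, □ψ→ψ at y, so ψ at y, i.e. Ryy.
Conversely, any frame satisfying forall x forall y (Rxy -> Ryy) validates the schema.
Frame condition: forall x forall y (Rxy -> Ryy).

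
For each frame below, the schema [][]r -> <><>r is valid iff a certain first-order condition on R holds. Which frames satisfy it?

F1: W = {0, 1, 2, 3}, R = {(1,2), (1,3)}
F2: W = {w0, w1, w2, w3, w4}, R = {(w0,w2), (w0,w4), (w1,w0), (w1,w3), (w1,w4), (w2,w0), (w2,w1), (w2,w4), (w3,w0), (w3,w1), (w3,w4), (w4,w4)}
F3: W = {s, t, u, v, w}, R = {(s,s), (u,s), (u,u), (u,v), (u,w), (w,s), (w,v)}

F2

Frame correspondent (Sahlqvist): forall x exists w (x R^2 w & x R^2 w) — i.e. a generalized confluence (Geach) condition.
F1: fails — at 0 but no w with 0R²w and 0R²w.
F2: condition met.
F3: fails — at t but no w* with tR²w* and tR²w*.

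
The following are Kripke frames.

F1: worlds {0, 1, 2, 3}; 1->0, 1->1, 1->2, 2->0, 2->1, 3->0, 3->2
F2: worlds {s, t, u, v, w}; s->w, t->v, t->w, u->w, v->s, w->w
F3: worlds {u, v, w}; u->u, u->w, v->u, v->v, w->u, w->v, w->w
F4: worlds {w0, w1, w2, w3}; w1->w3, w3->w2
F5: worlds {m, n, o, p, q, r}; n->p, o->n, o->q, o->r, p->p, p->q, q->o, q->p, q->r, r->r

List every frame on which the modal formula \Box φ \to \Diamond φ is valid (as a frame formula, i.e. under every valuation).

Frame correspondent (Sahlqvist): \forall x \exists y Rxy — i.e. seriality.
F1: fails — world 0 has no successor.
F2: satisfies the condition.
F3: satisfies the condition.
F4: fails — world w0 has no successor.
F5: fails — world m has no successor.
Valid on: F2, F3.

F2, F3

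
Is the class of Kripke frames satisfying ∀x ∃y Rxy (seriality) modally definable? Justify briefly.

The condition is seriality. A defining modal formula is □p → ◇p.
Suppose □p→◇p is valid. At any x set V(p)=W. Then □p at x, so ◇p at x, so x has a successor.

Definable; □p → ◇p defines it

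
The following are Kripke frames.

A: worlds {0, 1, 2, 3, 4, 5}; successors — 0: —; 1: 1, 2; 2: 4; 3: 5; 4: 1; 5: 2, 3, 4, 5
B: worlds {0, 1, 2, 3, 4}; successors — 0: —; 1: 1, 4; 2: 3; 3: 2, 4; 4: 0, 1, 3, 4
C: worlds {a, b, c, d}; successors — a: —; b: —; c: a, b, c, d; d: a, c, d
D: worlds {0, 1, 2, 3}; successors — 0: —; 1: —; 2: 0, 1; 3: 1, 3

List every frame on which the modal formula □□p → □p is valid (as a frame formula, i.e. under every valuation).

This is the axiom for density; its first-order frame correspondent is ∀x ∀y (Rxy → ∃z (Rxz ∧ Rzy)).
A: fails — R24 but no z with R2z and Rz4.
B: fails — R32 but no z with R3z and Rz2.
C: ✓.
D: fails — R20 but no z with R2z and Rz0.

C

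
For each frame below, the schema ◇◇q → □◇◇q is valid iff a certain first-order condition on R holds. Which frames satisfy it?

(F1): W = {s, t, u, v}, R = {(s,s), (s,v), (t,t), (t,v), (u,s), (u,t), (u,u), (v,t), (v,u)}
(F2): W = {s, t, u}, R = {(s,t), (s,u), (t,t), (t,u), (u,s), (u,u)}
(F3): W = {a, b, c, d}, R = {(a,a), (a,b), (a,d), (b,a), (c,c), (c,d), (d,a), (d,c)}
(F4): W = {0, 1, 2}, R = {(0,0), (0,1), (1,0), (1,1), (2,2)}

Frame correspondent (Sahlqvist): ∀x ∀y ∀z ((xR²y ∧ xRz) → ∃w (y = w ∧ zR²w)) — i.e. a generalized confluence (Geach) condition.
(F1): fails — uR²s, uRt but no w with s=w and tR²w.
(F2): satisfies the condition.
(F3): fails — aR²c, aRb but no w with c=w and bR²w.
(F4): satisfies the condition.

(F2), (F4)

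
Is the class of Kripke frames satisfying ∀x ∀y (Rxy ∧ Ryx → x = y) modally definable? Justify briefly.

Not modally definable

Any modally definable frame class is closed under surjective bounded morphisms.
The 4-cycle (worlds w0,w1,w2,w3 with w0→w1→w2→w3→w0) is antisymmetric. Sending even-indexed worlds to • and odd-indexed worlds to ∘ is a surjective bounded morphism onto the two-world frame with •↔∘, which is not antisymmetric.
So no modal formula (or set of formulas) defines exactly the antisymmetric frames.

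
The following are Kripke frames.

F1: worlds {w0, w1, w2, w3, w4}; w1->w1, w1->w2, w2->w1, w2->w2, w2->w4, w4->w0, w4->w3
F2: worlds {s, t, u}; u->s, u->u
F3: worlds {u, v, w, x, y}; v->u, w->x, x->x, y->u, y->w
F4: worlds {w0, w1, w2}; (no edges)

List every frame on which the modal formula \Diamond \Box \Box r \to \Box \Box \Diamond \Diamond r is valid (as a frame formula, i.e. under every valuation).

F4

The schema corresponds to a generalized confluence (Geach) condition: \forall x \forall y \forall z ((xRy \wedge x R^2 z) \to \exists w (y R^2 w \wedge z R^2 w)).
F1: fails — w1Rw1, w1R²w4 but no w with w1R²w and w4R²w.
F2: fails — uRs, uR²s but no w with sR²w and sR²w.
F3: fails — yRu, yR²x but no t with uR²t and xR²t.
F4: satisfies the condition.
Valid on: F4.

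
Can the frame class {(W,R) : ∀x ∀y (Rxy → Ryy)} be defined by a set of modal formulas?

The condition is shift-reflexivity. A defining modal formula is □(□q → q).

Yes — defined by □(□q → q)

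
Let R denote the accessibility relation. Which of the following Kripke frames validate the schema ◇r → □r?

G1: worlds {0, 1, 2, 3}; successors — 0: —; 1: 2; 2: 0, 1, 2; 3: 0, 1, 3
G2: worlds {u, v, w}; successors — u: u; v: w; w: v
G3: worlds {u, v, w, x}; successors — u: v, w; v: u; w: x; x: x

G2

The schema corresponds to partial functionality: ∀x ∀y ∀z (Rxy ∧ Rxz → y = z).
G1: fails — 2 sees both 0 and 1.
G2: ✓.
G3: fails — u sees both v and w.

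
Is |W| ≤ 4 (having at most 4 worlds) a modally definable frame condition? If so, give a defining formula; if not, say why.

Not definable by any modal formula

Modal frame validity is preserved under disjoint unions.
Any modal formula valid on each of 5 disjoint one-world frames is valid on their disjoint union (validity is preserved under disjoint unions). Each one-world frame has |W|=1≤4, but the union has |W|=5.
So no modal formula (or set of formulas) defines exactly the |W|≤4 frames.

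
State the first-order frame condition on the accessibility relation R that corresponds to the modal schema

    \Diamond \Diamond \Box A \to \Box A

\forall x \forall y \forall z ((x R^2 y \wedge xRz) \to \exists w (yRw \wedge z = w))

This is a Sahlqvist (Geach-type) schema ◇^2□^1A → □^1◇^0A.
First-order correspondent: \forall x \forall y \forall z ((x R^2 y \wedge xRz) \to \exists w (yRw \wedge z = w)).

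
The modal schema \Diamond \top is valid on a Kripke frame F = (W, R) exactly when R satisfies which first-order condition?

◇⊤ holds at w iff w has a successor, so frame-validity of ◇⊤ is exactly seriality. Equivalently via □ψ → ◇ψ:
Suppose □ψ→◇ψ is valid. At any x set V(ψ)=W. Then □ψ at x, so ◇ψ at x, so x has a successor.

seriality: \forall x \exists y Rxy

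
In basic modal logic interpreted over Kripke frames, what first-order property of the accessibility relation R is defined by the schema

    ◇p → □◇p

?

the Euclidean property

This schema is the 5 axiom.
It corresponds to the Euclidean property: ∀x ∀y ∀z (Rxy ∧ Rxz → Ryz).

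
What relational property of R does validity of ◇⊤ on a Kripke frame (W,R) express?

◇⊤ holds at w iff w has a successor, so frame-validity of ◇⊤ is exactly seriality. Equivalently via □A → ◇A:
Suppose □A→◇A is valid. At any x set V(A)=W. Then □A at x, so ◇A at x, so x has a successor.
Conversely, on a frame with seriality the schema holds at every world under every valuation.
Frame condition: ∀x ∃y Rxy.

Seriality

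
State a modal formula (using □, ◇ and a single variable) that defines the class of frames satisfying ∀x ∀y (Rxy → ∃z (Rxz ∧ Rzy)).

This is density; the standard corresponding axiom is C4: □□ψ → □ψ.
Suppose □□ψ→□ψ is valid. Take Rxy and set V(ψ)={w : xR²w}. Then □□ψ at x, so □ψ at x, so ψ at y, i.e. ∃z(Rxz∧Rzy).

□□ψ → □ψ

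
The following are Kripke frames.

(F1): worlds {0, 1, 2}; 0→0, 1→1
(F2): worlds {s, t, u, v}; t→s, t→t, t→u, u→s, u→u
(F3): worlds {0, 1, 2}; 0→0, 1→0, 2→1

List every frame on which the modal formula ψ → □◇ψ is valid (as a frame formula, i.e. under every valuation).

(F1)

The schema corresponds to symmetry: ∀x ∀y (Rxy → Ryx).
(F1): satisfies the condition.
(F2): fails — Rus but not Rsu.
(F3): fails — R10 but not R01.
Valid on: (F1).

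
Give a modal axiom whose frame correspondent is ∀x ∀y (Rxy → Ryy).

A defining formula is □(□q → q) (the T□ axiom).

□(□q → q)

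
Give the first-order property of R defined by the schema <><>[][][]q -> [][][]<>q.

forall x forall y forall z ((x R^2 y & x R^3 z) -> exists w (y R^3 w & zRw))

This is a Sahlqvist (Geach-type) schema ◇^2□^3q → □^3◇^1q.
Minimal-valuation argument: fix x; take any y with xR^2y and any z with xR^3z. Set V(q) to the set of worlds R-reachable from y in exactly 3 steps. Then □^3q holds at y, so the antecedent holds at x; validity forces ◇^1q at z, giving a w with zR^1w and yR^3w.
First-order correspondent: forall x forall y forall z ((x R^2 y & x R^3 z) -> exists w (y R^3 w & zRw)).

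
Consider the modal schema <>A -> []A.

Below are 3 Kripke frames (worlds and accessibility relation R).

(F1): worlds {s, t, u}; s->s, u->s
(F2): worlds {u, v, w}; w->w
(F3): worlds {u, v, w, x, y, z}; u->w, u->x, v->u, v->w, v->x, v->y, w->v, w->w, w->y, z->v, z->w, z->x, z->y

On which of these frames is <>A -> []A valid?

(F1), (F2)

The schema corresponds to partial functionality: forall x forall y forall z (Rxy & Rxz -> y = z).
(F1): holds.
(F2): holds.
(F3): fails — u sees both w and x.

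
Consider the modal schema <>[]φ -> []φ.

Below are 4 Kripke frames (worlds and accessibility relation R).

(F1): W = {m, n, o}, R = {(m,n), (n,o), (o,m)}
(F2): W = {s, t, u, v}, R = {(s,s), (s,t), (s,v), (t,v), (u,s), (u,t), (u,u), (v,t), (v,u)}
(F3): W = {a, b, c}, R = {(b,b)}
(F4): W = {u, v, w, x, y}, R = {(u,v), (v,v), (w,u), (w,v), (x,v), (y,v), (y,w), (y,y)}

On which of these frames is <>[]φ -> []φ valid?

Frame correspondent (Sahlqvist): forall x forall y forall z (Rxy & Rxz -> Ryz) — i.e. the Euclidean property.
(F1): fails — Rmn and Rmn but not Rnn.
(F2): fails — Rsv and Rsv but not Rvv.
(F3): holds.
(F4): fails — Rwu and Rwu but not Ruu.

(F3)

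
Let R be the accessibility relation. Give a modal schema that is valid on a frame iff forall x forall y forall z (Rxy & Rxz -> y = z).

◇ψ → □ψ

This is partial functionality; the standard corresponding axiom is CD: ◇ψ → □ψ.
Suppose ◇ψ→□ψ is valid. Take Rxy, Rxz and set V(ψ)={y}. Then ◇ψ at x, so □ψ at x, so ψ at z, i.e. z=y.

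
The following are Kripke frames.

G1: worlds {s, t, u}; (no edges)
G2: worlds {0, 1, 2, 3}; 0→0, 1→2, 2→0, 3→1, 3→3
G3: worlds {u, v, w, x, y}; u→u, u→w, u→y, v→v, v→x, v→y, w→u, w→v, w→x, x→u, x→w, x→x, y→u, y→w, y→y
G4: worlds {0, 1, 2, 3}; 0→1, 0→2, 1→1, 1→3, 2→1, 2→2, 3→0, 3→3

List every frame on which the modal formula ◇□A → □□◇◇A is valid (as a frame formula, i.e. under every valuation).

This is the axiom for a generalized confluence (Geach) condition; its first-order frame correspondent is ∀x ∀y ∀z ((xRy ∧ xR²z) → ∃w (yRw ∧ zR²w)).
G1: ✓.
G2: fails — 3R1, 3R²1 but no w with 1Rw and 1R²w.
G3: ✓.
G4: ✓.
Valid on: G1, G3, G4.

G1, G3, G4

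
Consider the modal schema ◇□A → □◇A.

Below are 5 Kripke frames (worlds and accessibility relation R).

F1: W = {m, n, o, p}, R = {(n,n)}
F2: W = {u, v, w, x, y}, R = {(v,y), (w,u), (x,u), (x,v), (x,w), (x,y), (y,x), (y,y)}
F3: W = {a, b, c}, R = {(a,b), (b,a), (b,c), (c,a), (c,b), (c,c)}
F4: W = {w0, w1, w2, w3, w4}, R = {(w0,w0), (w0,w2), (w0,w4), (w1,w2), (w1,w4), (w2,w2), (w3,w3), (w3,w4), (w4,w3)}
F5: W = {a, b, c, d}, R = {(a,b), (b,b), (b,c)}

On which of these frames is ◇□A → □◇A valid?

Frame correspondent (Sahlqvist): ∀x ∀y ∀z (Rxy ∧ Rxz → ∃w (Ryw ∧ Rzw)) — i.e. convergence.
F1: satisfies the condition.
F2: fails — Rwu and Rwu but u and u have no common successor.
F3: fails — Rcb and Rca but b and a have no common successor.
F4: fails — Rw0w4 and Rw0w2 but w4 and w2 have no common successor.
F5: fails — Rbc and Rbc but c and c have no common successor.
Valid on: F1.

F1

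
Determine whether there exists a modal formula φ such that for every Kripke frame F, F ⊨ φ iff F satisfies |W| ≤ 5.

Modal frame validity is preserved under disjoint unions.
Any modal formula valid on each of 6 disjoint one-world frames is valid on their disjoint union (validity is preserved under disjoint unions). Each one-world frame has |W|=1≤5, but the union has |W|=6.
So no modal formula (or set of formulas) defines exactly the |W|≤5 frames.

Not modally definable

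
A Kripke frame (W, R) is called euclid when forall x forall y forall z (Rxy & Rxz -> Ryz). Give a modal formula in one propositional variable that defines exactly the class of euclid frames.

◇p → □◇p

This is the Euclidean property; the standard corresponding axiom is 5: ◇p → □◇p.
Suppose ◇p→□◇p is valid. Take Rxy, Rxz and set V(p)={y}. Then ◇p at x, so □◇p at x, so ◇p at z, so some w with Rzw has p; w=y, i.e. Rzy. By symmetry of the argument, Ryz.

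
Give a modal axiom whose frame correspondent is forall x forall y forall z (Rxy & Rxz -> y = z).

A defining formula is ◇ψ → □ψ (the CD axiom).

◇ψ → □ψ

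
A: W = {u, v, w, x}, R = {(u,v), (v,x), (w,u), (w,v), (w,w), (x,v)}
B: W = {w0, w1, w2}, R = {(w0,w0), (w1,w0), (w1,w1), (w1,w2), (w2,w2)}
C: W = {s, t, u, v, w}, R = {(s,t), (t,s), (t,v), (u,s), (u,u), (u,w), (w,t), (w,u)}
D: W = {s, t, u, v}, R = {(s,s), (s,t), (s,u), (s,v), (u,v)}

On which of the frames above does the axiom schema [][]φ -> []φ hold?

B

The schema corresponds to density: forall x forall y (Rxy -> exists z (Rxz & Rzy)).
A: fails — Ruv but no z with Ruz and Rzv.
B: ✓.
C: fails — Rwt but no z with Rwz and Rzt.
D: fails — Ruv but no z with Ruz and Rzv.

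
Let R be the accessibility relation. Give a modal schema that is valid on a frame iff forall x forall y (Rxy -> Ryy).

□(□r → r)

This is shift-reflexivity; the standard corresponding axiom is T□: □(□r → r).
Suppose □(□r→r) is valid. Take Rxy and set V(r)={w : Ryw}. Then at y, □r holds; since □(□r→r) at x, □r→r at y, so r at y, i.e. Ryy.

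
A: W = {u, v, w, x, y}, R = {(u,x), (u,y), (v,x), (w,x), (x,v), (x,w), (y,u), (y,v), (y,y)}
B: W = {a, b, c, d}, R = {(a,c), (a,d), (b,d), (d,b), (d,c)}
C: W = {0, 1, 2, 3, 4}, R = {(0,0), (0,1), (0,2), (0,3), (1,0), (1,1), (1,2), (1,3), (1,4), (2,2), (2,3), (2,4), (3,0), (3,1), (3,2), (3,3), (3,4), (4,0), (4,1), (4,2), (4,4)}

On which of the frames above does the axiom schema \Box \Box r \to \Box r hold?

C

The schema corresponds to density: \forall x \forall y (Rxy \to \exists z (Rxz \wedge Rzy)).
A: fails — Rxw but no z with Rxz and Rzw.
B: fails — Rdc but no z with Rdz and Rzc.
C: ✓.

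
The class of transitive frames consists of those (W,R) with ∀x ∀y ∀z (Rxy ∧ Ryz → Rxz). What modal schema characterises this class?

□q → □□q

The condition is transitivity. The 4 schema □q → □□q defines it.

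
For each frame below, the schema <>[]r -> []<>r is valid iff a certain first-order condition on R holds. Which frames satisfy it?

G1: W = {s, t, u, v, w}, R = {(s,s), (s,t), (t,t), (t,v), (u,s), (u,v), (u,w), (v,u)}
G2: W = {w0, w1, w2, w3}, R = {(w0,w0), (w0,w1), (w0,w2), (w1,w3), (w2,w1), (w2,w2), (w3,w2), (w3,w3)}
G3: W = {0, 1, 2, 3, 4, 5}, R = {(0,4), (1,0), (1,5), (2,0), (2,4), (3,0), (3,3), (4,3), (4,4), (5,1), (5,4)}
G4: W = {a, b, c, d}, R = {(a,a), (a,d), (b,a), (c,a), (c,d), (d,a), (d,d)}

G4

The schema corresponds to convergence: forall x forall y forall z (Rxy & Rxz -> exists w (Ryw & Rzw)).
G1: fails — Rtv and Rtt but v and t have no common successor.
G2: fails — Rw0w1 and Rw0w0 but w1 and w0 have no common successor.
G3: fails — R33 and R30 but 3 and 0 have no common successor.
G4: holds.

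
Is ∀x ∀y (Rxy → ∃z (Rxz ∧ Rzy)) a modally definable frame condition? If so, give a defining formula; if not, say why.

Yes — defined by □□r → □r

The condition is density. A defining modal formula is □□r → □r.
Suppose □□r→□r is valid. Take Rxy and set V(r)={w : xR²w}. Then □□r at x, so □r at x, so r at y, i.e. ∃z(Rxz∧Rzy).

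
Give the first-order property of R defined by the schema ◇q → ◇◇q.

This is a Sahlqvist (Geach-type) schema ◇^1□^0q → □^0◇^2q.
First-order correspondent: ∀x ∀y (xRy → ∃w (y = w ∧ xR²w)).

∀x ∀y (xRy → ∃w (y = w ∧ xR²w))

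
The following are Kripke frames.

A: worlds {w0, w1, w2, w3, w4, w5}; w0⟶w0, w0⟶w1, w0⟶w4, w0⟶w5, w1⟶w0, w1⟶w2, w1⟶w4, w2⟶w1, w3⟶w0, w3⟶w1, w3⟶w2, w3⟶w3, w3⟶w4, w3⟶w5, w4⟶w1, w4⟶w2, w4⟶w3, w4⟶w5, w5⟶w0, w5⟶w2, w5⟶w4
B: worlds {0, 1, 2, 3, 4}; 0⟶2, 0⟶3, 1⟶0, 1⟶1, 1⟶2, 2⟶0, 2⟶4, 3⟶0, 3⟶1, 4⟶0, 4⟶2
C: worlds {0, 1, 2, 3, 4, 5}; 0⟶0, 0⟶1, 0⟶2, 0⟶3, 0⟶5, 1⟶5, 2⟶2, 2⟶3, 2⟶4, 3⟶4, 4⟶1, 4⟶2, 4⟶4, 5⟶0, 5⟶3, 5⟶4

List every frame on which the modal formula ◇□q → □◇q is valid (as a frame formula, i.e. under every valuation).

This is the axiom for convergence; its first-order frame correspondent is ∀x ∀y ∀z (Rxy ∧ Rxz → ∃w (Ryw ∧ Rzw)).
A: fails — Rw3w1 and Rw3w2 but w1 and w2 have no common successor.
B: fails — R10 and R12 but 0 and 2 have no common successor.
C: fails — R00 and R03 but 0 and 3 have no common successor.

none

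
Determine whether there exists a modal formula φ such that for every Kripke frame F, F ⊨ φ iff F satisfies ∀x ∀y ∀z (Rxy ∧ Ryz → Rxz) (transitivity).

Yes, by □p → □□p

This is a Sahlqvist condition; the 4 axiom □p → □□p defines it.
Suppose □p→□□p is valid. Take Rxy, Ryz and set V(p)={w : Rxw}. Then □p at x, so □□p at x, so □p at y, so p at z, i.e. Rxz.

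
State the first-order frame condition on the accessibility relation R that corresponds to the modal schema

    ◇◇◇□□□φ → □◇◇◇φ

∀x ∀y ∀z ((xR³y ∧ xRz) → ∃w (yR³w ∧ zR³w))

This is a Sahlqvist (Geach-type) schema ◇^3□^3φ → □^1◇^3φ.
First-order correspondent: ∀x ∀y ∀z ((xR³y ∧ xRz) → ∃w (yR³w ∧ zR³w)).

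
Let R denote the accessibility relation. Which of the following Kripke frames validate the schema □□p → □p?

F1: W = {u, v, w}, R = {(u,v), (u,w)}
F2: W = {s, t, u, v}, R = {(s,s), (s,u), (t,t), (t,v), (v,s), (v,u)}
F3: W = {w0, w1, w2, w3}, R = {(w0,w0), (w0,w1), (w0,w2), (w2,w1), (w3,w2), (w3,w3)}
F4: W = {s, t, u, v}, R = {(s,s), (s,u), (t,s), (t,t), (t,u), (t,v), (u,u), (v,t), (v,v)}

This is the axiom for density; its first-order frame correspondent is ∀x ∀y (Rxy → ∃z (Rxz ∧ Rzy)).
F1: fails — Ruv but no z with Ruz and Rzv.
F2: ✓.
F3: fails — Rw2w1 but no z with Rw2z and Rzw1.
F4: ✓.

F2, F4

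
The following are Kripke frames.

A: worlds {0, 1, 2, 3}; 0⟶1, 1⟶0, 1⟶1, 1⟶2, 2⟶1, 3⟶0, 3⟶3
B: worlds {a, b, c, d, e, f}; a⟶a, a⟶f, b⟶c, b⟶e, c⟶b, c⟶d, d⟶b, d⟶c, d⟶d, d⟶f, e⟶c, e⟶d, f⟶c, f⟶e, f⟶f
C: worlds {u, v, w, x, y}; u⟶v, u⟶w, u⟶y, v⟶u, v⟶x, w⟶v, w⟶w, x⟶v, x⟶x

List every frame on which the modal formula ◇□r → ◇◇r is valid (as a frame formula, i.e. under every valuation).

The schema corresponds to a generalized confluence (Geach) condition: ∀x ∀y (xRy → ∃w (yRw ∧ xR²w)).
A: ✓.
B: ✓.
C: fails — uRy but no t with yRt and uR²t.

A, B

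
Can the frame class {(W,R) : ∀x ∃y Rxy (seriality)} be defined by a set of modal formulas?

Definable; □p → ◇p defines it

Yes: it is seriality, defined by the D schema □p → ◇p.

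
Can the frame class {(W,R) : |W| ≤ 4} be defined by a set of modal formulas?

Any modally definable frame class is closed under disjoint unions.
Any modal formula valid on each of 5 disjoint one-world frames is valid on their disjoint union (validity is preserved under disjoint unions). Each one-world frame has |W|=1≤4, but the union has |W|=5.
So no modal formula (or set of formulas) defines exactly the |W|≤4 frames.

No — not modally definable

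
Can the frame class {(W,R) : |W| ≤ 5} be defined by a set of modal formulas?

No — not modally definable

Any modally definable frame class is closed under disjoint unions.
Any modal formula valid on each of 6 disjoint one-world frames is valid on their disjoint union (validity is preserved under disjoint unions). Each one-world frame has |W|=1≤5, but the union has |W|=6.
Hence having at most 5 worlds is not modally definable.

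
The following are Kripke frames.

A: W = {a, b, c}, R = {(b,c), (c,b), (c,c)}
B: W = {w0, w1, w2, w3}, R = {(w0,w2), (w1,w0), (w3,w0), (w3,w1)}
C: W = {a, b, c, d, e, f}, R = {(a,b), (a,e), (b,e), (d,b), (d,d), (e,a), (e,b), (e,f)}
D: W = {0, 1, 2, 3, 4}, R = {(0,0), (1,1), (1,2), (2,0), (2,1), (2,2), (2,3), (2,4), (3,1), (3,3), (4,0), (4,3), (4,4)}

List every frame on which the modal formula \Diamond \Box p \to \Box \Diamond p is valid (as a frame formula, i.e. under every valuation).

A

This is the axiom for convergence; its first-order frame correspondent is \forall x \forall y \forall z (Rxy \wedge Rxz \to \exists w (Ryw \wedge Rzw)).
A: satisfies the condition.
B: fails — Rw0w2 and Rw0w2 but w2 and w2 have no common successor.
C: fails — Rab and Rae but b and e have no common successor.
D: fails — R23 and R20 but 3 and 0 have no common successor.
Valid on: A.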